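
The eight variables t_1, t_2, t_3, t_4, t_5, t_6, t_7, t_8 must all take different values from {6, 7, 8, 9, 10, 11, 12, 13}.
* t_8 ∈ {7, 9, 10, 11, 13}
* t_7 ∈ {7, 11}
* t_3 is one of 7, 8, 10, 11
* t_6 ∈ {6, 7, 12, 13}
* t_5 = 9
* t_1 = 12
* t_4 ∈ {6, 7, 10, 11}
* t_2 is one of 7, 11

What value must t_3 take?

t_1 must be 12 (only option left). Strike 12 from t_6.
That leaves t_5 = 9. So t_8 can't be 9.
The 6 still-open variables together cover exactly {6, 7, 8, 10, 11, 13} — 6 values for 6 variables — and 8 appears only in t_3's list, so t_3 = 8.

8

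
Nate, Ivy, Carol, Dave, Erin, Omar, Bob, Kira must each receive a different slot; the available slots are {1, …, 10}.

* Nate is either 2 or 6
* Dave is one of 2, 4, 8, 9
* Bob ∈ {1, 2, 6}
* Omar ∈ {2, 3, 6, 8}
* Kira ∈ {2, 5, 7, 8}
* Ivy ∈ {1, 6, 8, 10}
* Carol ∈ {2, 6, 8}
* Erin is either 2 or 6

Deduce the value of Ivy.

The 2 variables Nate and Erin are confined to {2, 6}, which locks those values in; drop them from Ivy, Carol, Dave, Omar, Bob, Kira.
That leaves Carol = 8. Strike 8 from Ivy, Dave, Omar, Kira.
Omar must be 3 (only option left).
That leaves Bob = 1. Remove 1 from Ivy.
So Ivy = 10.

10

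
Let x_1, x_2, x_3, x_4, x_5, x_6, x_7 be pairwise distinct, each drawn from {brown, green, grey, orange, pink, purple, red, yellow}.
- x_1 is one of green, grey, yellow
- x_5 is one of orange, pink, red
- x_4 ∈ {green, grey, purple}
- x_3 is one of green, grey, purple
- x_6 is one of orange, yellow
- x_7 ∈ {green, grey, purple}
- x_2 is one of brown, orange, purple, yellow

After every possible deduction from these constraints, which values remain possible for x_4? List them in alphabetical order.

The 3 variables x_3, x_4, x_7 are confined to {green, grey, purple}, which locks those values in; drop them from x_1, x_2.
x_1 must be yellow (only option left). So x_2, x_6 can't be yellow.
x_6's domain is down to {orange}, so x_6 = orange. Eliminate orange elsewhere: x_2, x_5.
x_2 has just one choice, so x_2 = brown.
No further eliminations apply; x_4 can still be any of green, grey, purple.

green, grey, purple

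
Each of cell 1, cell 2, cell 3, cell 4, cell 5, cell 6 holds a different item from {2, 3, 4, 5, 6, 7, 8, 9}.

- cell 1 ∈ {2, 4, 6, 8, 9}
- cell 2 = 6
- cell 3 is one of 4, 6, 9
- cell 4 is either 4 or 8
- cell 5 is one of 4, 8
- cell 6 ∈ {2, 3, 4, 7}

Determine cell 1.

2

cell 2 has just one choice, so cell 2 = 6. Remove 6 from cell 1, cell 3.
The 2 variables cell 4 and cell 5 are confined to {4, 8}, which locks those values in; drop them from cell 1, cell 3, cell 6.
cell 3's domain is down to {9}, so cell 3 = 9. So cell 1 can't be 9.
So cell 1 = 2.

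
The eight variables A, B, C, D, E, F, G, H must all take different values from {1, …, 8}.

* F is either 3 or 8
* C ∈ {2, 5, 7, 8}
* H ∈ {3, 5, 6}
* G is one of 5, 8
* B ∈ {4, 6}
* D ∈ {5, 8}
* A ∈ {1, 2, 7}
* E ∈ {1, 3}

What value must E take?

1

Among the 8 variables, 4 fits only B (and all 8 values in {1, 2, 3, 4, 5, 6, 7, 8} must be used), so B = 4.
Among the 7 still-open variables, 6 fits only H (and all 7 values in {1, 2, 3, 5, 6, 7, 8} must be used), so H = 6.
D and G share exactly the 2 values {5, 8}; by pigeonhole those values go to them, so strike 5, 8 from C, F.
F's domain is down to {3}, so F = 3. Eliminate 3 elsewhere: E.
So E = 1.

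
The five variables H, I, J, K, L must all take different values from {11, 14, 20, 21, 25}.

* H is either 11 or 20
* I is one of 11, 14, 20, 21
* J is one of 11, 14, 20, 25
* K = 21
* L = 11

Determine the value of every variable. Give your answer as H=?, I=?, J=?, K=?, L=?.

H=20, I=14, J=25, K=21, L=11

K has just one choice, so K = 21. Remove 21 from I.
L has just one choice, so L = 11. Strike 11 from H, I, J.
That leaves H = 20. Strike 20 from I, J.
I has just one choice, so I = 14. So J can't be 14.
That leaves J = 25.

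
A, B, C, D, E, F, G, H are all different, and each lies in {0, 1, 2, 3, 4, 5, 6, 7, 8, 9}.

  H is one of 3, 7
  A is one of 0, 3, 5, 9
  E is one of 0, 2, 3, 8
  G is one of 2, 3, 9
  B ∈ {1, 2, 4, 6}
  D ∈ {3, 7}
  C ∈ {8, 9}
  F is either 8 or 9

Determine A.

5

C and F between them cover only {8, 9} — a naked pair. Remove those values from A, E, G.
The 2 variables D and H are confined to {3, 7}, which locks those values in; drop them from A, E, G.
G's domain is down to {2}, so G = 2. Eliminate 2 elsewhere: B, E.
That leaves E = 0. So A can't be 0.
So A = 5.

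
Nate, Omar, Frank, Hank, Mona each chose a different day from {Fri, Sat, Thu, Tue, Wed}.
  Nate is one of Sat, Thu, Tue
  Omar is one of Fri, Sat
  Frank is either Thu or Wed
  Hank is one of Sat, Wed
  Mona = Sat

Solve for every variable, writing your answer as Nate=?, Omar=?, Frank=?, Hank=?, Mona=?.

Mona's domain is down to {Sat}, so Mona = Sat. Strike Sat from Nate, Omar, Hank.
Omar has just one choice, so Omar = Fri.
Hank's domain is down to {Wed}, so Hank = Wed. Eliminate Wed elsewhere: Frank.
That leaves Frank = Thu. Remove Thu from Nate.
Nate must be Tue (only option left).

Nate=Tue, Omar=Fri, Frank=Thu, Hank=Wed, Mona=Sat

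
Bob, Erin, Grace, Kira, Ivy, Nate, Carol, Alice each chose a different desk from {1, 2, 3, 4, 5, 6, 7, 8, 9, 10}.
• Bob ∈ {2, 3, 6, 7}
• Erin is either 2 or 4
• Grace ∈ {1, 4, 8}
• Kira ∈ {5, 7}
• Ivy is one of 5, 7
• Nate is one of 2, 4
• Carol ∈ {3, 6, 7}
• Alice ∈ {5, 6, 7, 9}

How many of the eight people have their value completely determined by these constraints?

Erin and Nate between them cover only {2, 4} — a naked pair. Remove those values from Bob, Grace.
Kira and Ivy between them cover only {5, 7} — a naked pair. Remove those values from Bob, Carol, Alice.
Bob and Carol share exactly the 2 values {3, 6}; by pigeonhole those values go to them, so strike 3, 6 from Alice.
Alice has just one choice, so Alice = 9.
Determined: Alice=9. The other people each still have more than one consistent value. That makes 1.

1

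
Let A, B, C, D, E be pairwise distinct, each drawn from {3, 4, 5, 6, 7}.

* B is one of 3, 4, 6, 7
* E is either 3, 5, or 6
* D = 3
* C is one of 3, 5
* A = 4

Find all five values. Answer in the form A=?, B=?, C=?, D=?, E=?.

A's domain is down to {4}, so A = 4. Strike 4 from B.
D must be 3 (only option left). So B, C, E can't be 3.
C has just one choice, so C = 5. Remove 5 from E.
E's domain is down to {6}, so E = 6. Strike 6 from B.
B has just one choice, so B = 7.

A=4, B=7, C=5, D=3, E=6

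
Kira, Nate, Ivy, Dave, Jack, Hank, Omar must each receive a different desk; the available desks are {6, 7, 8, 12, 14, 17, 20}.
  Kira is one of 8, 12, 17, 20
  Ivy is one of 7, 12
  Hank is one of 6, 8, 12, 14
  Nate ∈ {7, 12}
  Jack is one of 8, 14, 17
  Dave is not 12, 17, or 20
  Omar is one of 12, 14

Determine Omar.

The 7 variables together cover exactly {6, 7, 8, 12, 14, 17, 20} — 7 values for 7 variables — and 20 appears only in Kira's list, so Kira = 20.
The 6 still-open variables draw from only 6 values {6, 7, 8, 12, 14, 17}, so each is used; only Jack can be 17, hence Jack = 17.
Nate and Ivy share exactly the 2 values {7, 12}; by pigeonhole those values go to them, so strike 7, 12 from Dave, Hank, Omar.
So Omar = 14.

14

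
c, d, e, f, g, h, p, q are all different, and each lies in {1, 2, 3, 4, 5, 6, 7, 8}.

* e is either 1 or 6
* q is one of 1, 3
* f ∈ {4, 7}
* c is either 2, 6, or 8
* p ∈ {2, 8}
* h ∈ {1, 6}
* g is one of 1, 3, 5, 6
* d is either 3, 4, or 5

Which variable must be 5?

g

Among the 8 variables, 7 fits only f (and all 8 values in {1, 2, 3, 4, 5, 6, 7, 8} must be used), so f = 7.
The 7 still-open variables draw from only 7 values {1, 2, 3, 4, 5, 6, 8}, so each is used; only d can be 4, hence d = 4.
Among the 6 still-open variables, 5 fits only g (and all 6 values in {1, 2, 3, 5, 6, 8} must be used), so g = 5.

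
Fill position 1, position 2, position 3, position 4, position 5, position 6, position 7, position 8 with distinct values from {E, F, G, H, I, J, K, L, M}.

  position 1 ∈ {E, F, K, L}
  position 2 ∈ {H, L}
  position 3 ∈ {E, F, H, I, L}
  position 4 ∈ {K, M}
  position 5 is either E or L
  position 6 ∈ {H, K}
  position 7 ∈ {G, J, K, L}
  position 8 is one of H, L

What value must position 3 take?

position 2 and position 8 share exactly the 2 values {H, L}; by pigeonhole those values go to them, so strike H, L from position 1, position 3, position 5, position 6, position 7.
position 5 must be E (only option left). So position 1, position 3 can't be E.
That leaves position 6 = K. So position 1, position 4, position 7 can't be K.
position 1 must be F (only option left). Strike F from position 3.
So position 3 = I.

I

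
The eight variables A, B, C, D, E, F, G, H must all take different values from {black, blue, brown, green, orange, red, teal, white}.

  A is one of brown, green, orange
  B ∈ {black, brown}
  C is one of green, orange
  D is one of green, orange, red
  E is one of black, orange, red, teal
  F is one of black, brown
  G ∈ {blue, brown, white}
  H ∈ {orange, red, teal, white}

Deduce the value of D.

The 8 variables together cover exactly {black, blue, brown, green, orange, red, teal, white} — 8 values for 8 variables — and blue appears only in G's list, so G = blue.
The 7 still-open variables together cover exactly {black, brown, green, orange, red, teal, white} — 7 values for 7 variables — and white appears only in H's list, so H = white.
Among the 6 still-open variables, teal fits only E (and all 6 values in {black, brown, green, orange, red, teal} must be used), so E = teal.
The 5 still-open variables together cover exactly {black, brown, green, orange, red} — 5 values for 5 variables — and red appears only in D's list, so D = red.

red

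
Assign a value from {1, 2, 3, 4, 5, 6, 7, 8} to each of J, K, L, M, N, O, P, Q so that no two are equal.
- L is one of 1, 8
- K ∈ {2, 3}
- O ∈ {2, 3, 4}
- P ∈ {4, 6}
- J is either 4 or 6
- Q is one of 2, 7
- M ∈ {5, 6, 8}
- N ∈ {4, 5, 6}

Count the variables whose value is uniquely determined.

The 8 variables together cover exactly {1, 2, 3, 4, 5, 6, 7, 8} — 8 values for 8 variables — and 1 appears only in L's list, so L = 1.
The 7 still-open variables together cover exactly {2, 3, 4, 5, 6, 7, 8} — 7 values for 7 variables — and 7 appears only in Q's list, so Q = 7.
Among the 6 still-open variables, 8 fits only M (and all 6 values in {2, 3, 4, 5, 6, 8} must be used), so M = 8.
The 5 still-open variables draw from only 5 values {2, 3, 4, 5, 6}, so each is used; only N can be 5, hence N = 5.
J and P share exactly the 2 values {4, 6}; by pigeonhole those values go to them, so strike 4, 6 from O.
Determined: L=1, M=8, N=5, Q=7. The other variables each still have more than one consistent value. That makes 4.

4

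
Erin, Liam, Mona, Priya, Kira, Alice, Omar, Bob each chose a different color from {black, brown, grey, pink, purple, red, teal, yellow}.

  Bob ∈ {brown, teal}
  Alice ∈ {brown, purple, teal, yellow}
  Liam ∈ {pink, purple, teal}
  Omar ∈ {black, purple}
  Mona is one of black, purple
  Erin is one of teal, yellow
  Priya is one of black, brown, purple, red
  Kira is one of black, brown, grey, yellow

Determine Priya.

Among the 8 variables, grey fits only Kira (and all 8 values in {black, brown, grey, pink, purple, red, teal, yellow} must be used), so Kira = grey.
The 7 still-open variables together cover exactly {black, brown, pink, purple, red, teal, yellow} — 7 values for 7 variables — and pink appears only in Liam's list, so Liam = pink.
The 6 still-open variables together cover exactly {black, brown, purple, red, teal, yellow} — 6 values for 6 variables — and red appears only in Priya's list, so Priya = red.

red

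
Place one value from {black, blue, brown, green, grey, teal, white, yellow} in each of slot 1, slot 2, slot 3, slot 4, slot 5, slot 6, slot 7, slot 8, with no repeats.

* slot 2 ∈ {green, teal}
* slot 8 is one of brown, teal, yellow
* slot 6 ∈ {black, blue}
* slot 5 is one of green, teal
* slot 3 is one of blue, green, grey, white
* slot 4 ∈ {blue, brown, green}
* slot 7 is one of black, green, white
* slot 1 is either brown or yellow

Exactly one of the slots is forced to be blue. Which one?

slot 4

Among the 8 variables, grey fits only slot 3 (and all 8 values in {black, blue, brown, green, grey, teal, white, yellow} must be used), so slot 3 = grey.
Among the 7 still-open variables, white fits only slot 7 (and all 7 values in {black, blue, brown, green, teal, white, yellow} must be used), so slot 7 = white.
The 6 still-open variables together cover exactly {black, blue, brown, green, teal, yellow} — 6 values for 6 variables — and black appears only in slot 6's list, so slot 6 = black.
The 5 still-open variables draw from only 5 values {blue, brown, green, teal, yellow}, so each is used; only slot 4 can be blue, hence slot 4 = blue.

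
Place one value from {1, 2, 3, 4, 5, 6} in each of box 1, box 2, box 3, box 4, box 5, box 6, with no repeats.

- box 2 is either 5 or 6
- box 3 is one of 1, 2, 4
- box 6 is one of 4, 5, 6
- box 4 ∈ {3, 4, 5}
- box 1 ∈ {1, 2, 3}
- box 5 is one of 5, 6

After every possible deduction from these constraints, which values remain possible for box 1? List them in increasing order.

1, 2

The 2 variables box 2 and box 5 are confined to {5, 6}, which locks those values in; drop them from box 4, box 6.
box 6 must be 4 (only option left). So box 3, box 4 can't be 4.
box 4 has just one choice, so box 4 = 3. So box 1 can't be 3.
No further eliminations apply; box 1 can still be any of 1, 2.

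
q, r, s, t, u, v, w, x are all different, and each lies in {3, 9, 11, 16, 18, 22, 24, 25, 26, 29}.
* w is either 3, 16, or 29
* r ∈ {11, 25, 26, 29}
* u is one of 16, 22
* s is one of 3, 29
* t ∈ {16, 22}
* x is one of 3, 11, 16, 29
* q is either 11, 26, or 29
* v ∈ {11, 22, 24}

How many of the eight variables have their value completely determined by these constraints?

The 8 variables together cover exactly {3, 11, 16, 22, 24, 25, 26, 29} — 8 values for 8 variables — and 24 appears only in v's list, so v = 24.
The 7 still-open variables draw from only 7 values {3, 11, 16, 22, 25, 26, 29}, so each is used; only r can be 25, hence r = 25.
Among the 6 still-open variables, 26 fits only q (and all 6 values in {3, 11, 16, 22, 26, 29} must be used), so q = 26.
The 5 still-open variables together cover exactly {3, 11, 16, 22, 29} — 5 values for 5 variables — and 11 appears only in x's list, so x = 11.
t and u between them cover only {16, 22} — a naked pair. Remove those values from w.
Determined: q=26, r=25, v=24, x=11. The other variables each still have more than one consistent value. That makes 4.

4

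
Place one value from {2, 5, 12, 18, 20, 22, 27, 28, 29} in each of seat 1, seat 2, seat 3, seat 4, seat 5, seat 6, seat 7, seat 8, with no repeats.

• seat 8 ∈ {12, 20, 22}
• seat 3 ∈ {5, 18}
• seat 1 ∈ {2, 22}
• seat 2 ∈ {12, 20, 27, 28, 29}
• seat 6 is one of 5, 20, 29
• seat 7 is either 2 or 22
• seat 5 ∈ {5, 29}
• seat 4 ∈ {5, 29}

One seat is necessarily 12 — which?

The 2 variables seat 1 and seat 7 are confined to {2, 22}, which locks those values in; drop them from seat 8.
seat 4 and seat 5 share exactly the 2 values {5, 29}; by pigeonhole those values go to them, so strike 5, 29 from seat 2, seat 3, seat 6.
That leaves seat 3 = 18.
seat 6 has just one choice, so seat 6 = 20. So seat 2, seat 8 can't be 20.
So 12 goes to seat 8.

seat 8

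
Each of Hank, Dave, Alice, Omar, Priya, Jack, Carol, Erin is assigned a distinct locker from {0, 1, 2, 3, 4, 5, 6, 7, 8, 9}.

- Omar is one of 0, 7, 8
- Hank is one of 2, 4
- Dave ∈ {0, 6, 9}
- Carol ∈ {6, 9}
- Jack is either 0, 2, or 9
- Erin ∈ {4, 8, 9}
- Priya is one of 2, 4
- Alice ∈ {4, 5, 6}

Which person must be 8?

The 8 variables together cover exactly {0, 2, 4, 5, 6, 7, 8, 9} — 8 values for 8 variables — and 5 appears only in Alice's list, so Alice = 5.
The 7 still-open variables together cover exactly {0, 2, 4, 6, 7, 8, 9} — 7 values for 7 variables — and 7 appears only in Omar's list, so Omar = 7.
The 6 still-open variables together cover exactly {0, 2, 4, 6, 8, 9} — 6 values for 6 variables — and 8 appears only in Erin's list, so Erin = 8.

Erin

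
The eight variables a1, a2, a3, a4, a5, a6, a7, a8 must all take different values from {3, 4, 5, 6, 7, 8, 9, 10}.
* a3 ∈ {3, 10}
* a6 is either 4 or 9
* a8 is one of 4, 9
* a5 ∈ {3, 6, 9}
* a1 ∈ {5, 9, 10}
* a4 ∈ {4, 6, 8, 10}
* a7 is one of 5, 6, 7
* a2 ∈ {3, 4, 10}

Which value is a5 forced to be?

The 8 variables draw from only 8 values {3, 4, 5, 6, 7, 8, 9, 10}, so each is used; only a7 can be 7, hence a7 = 7.
The 7 still-open variables draw from only 7 values {3, 4, 5, 6, 8, 9, 10}, so each is used; only a1 can be 5, hence a1 = 5.
The 6 still-open variables draw from only 6 values {3, 4, 6, 8, 9, 10}, so each is used; only a4 can be 8, hence a4 = 8.
The 5 still-open variables together cover exactly {3, 4, 6, 9, 10} — 5 values for 5 variables — and 6 appears only in a5's list, so a5 = 6.

6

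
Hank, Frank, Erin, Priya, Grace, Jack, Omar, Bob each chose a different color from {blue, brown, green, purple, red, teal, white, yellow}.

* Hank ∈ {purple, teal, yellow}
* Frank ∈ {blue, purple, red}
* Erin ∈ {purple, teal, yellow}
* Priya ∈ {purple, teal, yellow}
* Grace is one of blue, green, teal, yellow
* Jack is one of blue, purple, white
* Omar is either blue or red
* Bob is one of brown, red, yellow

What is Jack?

The 8 variables together cover exactly {blue, brown, green, purple, red, teal, white, yellow} — 8 values for 8 variables — and brown appears only in Bob's list, so Bob = brown.
Among the 7 still-open variables, green fits only Grace (and all 7 values in {blue, green, purple, red, teal, white, yellow} must be used), so Grace = green.
Among the 6 still-open variables, white fits only Jack (and all 6 values in {blue, purple, red, teal, white, yellow} must be used), so Jack = white.

white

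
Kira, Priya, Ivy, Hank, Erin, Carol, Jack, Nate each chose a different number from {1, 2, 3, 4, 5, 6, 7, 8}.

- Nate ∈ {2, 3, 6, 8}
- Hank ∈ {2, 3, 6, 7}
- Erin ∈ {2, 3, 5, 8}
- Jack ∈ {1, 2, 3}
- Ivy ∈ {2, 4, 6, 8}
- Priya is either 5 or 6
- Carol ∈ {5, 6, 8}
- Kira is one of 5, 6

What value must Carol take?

8

Among the 8 variables, 1 fits only Jack (and all 8 values in {1, 2, 3, 4, 5, 6, 7, 8} must be used), so Jack = 1.
Among the 7 still-open variables, 4 fits only Ivy (and all 7 values in {2, 3, 4, 5, 6, 7, 8} must be used), so Ivy = 4.
The 6 still-open variables together cover exactly {2, 3, 5, 6, 7, 8} — 6 values for 6 variables — and 7 appears only in Hank's list, so Hank = 7.
The 2 variables Kira and Priya are confined to {5, 6}, which locks those values in; drop them from Erin, Carol, Nate.
So Carol = 8.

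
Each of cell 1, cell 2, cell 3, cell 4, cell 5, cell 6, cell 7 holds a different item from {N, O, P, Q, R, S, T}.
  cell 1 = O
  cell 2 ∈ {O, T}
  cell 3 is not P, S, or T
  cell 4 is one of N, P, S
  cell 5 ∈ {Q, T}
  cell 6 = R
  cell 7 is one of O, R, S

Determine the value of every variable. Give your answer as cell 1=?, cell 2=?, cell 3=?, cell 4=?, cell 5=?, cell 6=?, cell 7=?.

cell 1 must be O (only option left). So cell 2, cell 3, cell 7 can't be O.
cell 2 must be T (only option left). Remove T from cell 5.
That leaves cell 5 = Q. Eliminate Q elsewhere: cell 3.
cell 6 has just one choice, so cell 6 = R. Remove R from cell 3, cell 7.
That leaves cell 7 = S. Strike S from cell 4.
cell 3 has just one choice, so cell 3 = N. Remove N from cell 4.
That leaves cell 4 = P.

cell 1=O, cell 2=T, cell 3=N, cell 4=P, cell 5=Q, cell 6=R, cell 7=S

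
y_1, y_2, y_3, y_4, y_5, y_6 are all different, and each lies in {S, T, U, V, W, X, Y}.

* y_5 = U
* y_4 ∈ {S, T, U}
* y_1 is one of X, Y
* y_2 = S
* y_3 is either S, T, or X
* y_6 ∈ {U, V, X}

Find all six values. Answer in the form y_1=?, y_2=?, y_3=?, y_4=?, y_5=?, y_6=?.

y_2 must be S (only option left). Eliminate S elsewhere: y_3, y_4.
y_5's domain is down to {U}, so y_5 = U. Eliminate U elsewhere: y_4, y_6.
That leaves y_4 = T. Eliminate T elsewhere: y_3.
y_3 must be X (only option left). Strike X from y_1, y_6.
y_6 has just one choice, so y_6 = V.
y_1 must be Y (only option left).

y_1=Y, y_2=S, y_3=X, y_4=T, y_5=U, y_6=V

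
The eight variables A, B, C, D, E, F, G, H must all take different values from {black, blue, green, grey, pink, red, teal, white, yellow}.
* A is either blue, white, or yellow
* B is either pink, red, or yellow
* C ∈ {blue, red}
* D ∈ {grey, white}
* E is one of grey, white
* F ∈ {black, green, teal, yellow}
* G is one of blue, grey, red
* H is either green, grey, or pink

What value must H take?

green

D and E between them cover only {grey, white} — a naked pair. Remove those values from A, G, H.
The 2 variables C and G are confined to {blue, red}, which locks those values in; drop them from A, B.
A's domain is down to {yellow}, so A = yellow. Eliminate yellow elsewhere: B, F.
That leaves B = pink. Remove pink from H.
So H = green.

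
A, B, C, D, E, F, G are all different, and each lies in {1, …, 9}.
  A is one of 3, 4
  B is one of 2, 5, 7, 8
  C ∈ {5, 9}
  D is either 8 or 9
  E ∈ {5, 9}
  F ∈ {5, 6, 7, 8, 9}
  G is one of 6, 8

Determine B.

C and E share exactly the 2 values {5, 9}; by pigeonhole those values go to them, so strike 5, 9 from B, D, F.
D must be 8 (only option left). Strike 8 from B, F, G.
G must be 6 (only option left). Eliminate 6 elsewhere: F.
F has just one choice, so F = 7. Eliminate 7 elsewhere: B.
So B = 2.

2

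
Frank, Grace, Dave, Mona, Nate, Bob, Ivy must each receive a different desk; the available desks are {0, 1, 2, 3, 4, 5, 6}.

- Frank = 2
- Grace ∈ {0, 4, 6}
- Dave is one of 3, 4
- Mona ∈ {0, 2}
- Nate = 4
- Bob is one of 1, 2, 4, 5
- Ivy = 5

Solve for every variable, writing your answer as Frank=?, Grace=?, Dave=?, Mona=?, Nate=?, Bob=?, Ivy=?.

Frank has just one choice, so Frank = 2. Eliminate 2 elsewhere: Mona, Bob.
That leaves Mona = 0. Remove 0 from Grace.
Nate's domain is down to {4}, so Nate = 4. So Grace, Dave, Bob can't be 4.
Ivy's domain is down to {5}, so Ivy = 5. So Bob can't be 5.
That leaves Grace = 6.
Dave has just one choice, so Dave = 3.
Bob's domain is down to {1}, so Bob = 1.

Frank=2, Grace=6, Dave=3, Mona=0, Nate=4, Bob=1, Ivy=5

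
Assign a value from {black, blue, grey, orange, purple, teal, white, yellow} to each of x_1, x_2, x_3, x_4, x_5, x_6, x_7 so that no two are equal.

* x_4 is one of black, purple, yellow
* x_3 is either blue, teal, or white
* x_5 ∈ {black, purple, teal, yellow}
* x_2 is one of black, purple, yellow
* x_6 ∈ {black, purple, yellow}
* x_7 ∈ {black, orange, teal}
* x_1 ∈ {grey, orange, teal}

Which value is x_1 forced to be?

The 3 variables x_2, x_4, x_6 are confined to {black, purple, yellow}, which locks those values in; drop them from x_5, x_7.
x_5 must be teal (only option left). Remove teal from x_1, x_3, x_7.
That leaves x_7 = orange. Remove orange from x_1.
So x_1 = grey.

grey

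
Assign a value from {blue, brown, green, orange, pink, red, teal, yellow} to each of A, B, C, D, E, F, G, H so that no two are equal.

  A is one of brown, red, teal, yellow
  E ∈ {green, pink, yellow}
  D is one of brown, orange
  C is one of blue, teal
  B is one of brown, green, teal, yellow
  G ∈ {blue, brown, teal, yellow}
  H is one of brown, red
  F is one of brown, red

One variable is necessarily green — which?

B

The 8 variables together cover exactly {blue, brown, green, orange, pink, red, teal, yellow} — 8 values for 8 variables — and orange appears only in D's list, so D = orange.
The 7 still-open variables together cover exactly {blue, brown, green, pink, red, teal, yellow} — 7 values for 7 variables — and pink appears only in E's list, so E = pink.
The 6 still-open variables together cover exactly {blue, brown, green, red, teal, yellow} — 6 values for 6 variables — and green appears only in B's list, so B = green.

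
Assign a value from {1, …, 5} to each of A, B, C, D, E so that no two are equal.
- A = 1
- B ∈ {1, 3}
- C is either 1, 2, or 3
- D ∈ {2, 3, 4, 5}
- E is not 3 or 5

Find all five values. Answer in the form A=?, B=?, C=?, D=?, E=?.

A=1, B=3, C=2, D=5, E=4

A's domain is down to {1}, so A = 1. Strike 1 from B, C, E.
B's domain is down to {3}, so B = 3. So C, D can't be 3.
C must be 2 (only option left). Eliminate 2 elsewhere: D, E.
That leaves E = 4. Eliminate 4 elsewhere: D.
D has just one choice, so D = 5.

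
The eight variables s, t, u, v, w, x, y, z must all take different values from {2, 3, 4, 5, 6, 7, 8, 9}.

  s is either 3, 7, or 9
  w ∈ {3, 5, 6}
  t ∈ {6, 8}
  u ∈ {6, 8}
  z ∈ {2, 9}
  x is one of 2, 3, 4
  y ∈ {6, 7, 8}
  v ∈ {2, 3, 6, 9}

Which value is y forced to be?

The 8 variables draw from only 8 values {2, 3, 4, 5, 6, 7, 8, 9}, so each is used; only x can be 4, hence x = 4.
The 7 still-open variables together cover exactly {2, 3, 5, 6, 7, 8, 9} — 7 values for 7 variables — and 5 appears only in w's list, so w = 5.
t and u share exactly the 2 values {6, 8}; by pigeonhole those values go to them, so strike 6, 8 from v, y.
So y = 7.

7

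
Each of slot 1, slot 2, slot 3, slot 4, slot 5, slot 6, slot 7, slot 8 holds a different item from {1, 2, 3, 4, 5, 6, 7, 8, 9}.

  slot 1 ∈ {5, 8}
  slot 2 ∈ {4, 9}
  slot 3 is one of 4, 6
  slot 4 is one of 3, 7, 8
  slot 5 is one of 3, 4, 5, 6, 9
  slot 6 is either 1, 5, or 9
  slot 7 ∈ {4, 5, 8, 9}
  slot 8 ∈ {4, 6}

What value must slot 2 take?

Among the 8 variables, 1 fits only slot 6 (and all 8 values in {1, 3, 4, 5, 6, 7, 8, 9} must be used), so slot 6 = 1.
The 7 still-open variables draw from only 7 values {3, 4, 5, 6, 7, 8, 9}, so each is used; only slot 4 can be 7, hence slot 4 = 7.
The 6 still-open variables together cover exactly {3, 4, 5, 6, 8, 9} — 6 values for 6 variables — and 3 appears only in slot 5's list, so slot 5 = 3.
slot 3 and slot 8 share exactly the 2 values {4, 6}; by pigeonhole those values go to them, so strike 4, 6 from slot 2, slot 7.
So slot 2 = 9.

9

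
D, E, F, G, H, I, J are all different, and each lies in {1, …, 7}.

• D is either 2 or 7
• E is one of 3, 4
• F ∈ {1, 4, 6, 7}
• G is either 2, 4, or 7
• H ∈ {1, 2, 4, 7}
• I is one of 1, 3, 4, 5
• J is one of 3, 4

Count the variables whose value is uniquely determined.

3

The 7 variables draw from only 7 values {1, 2, 3, 4, 5, 6, 7}, so each is used; only I can be 5, hence I = 5.
The 6 still-open variables together cover exactly {1, 2, 3, 4, 6, 7} — 6 values for 6 variables — and 6 appears only in F's list, so F = 6.
The 5 still-open variables together cover exactly {1, 2, 3, 4, 7} — 5 values for 5 variables — and 1 appears only in H's list, so H = 1.
The 2 variables E and J are confined to {3, 4}, which locks those values in; drop them from G.
Determined: F=6, H=1, I=5. The other variables each still have more than one consistent value. That makes 3.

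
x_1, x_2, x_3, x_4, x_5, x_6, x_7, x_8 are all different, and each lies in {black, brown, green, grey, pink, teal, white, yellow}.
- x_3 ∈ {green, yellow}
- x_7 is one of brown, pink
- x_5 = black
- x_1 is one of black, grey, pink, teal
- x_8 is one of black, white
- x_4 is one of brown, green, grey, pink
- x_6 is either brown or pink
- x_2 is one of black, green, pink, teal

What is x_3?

yellow

x_5's domain is down to {black}, so x_5 = black. Remove black from x_1, x_2, x_8.
That leaves x_8 = white.
The 6 still-open variables draw from only 6 values {brown, green, grey, pink, teal, yellow}, so each is used; only x_3 can be yellow, hence x_3 = yellow.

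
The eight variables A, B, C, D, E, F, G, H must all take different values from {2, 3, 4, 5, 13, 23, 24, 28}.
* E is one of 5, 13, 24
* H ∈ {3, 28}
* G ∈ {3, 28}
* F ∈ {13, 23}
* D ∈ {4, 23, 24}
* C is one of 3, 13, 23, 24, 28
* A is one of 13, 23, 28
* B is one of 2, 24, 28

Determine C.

The 8 variables draw from only 8 values {2, 3, 4, 5, 13, 23, 24, 28}, so each is used; only B can be 2, hence B = 2.
The 7 still-open variables together cover exactly {3, 4, 5, 13, 23, 24, 28} — 7 values for 7 variables — and 4 appears only in D's list, so D = 4.
The 6 still-open variables draw from only 6 values {3, 5, 13, 23, 24, 28}, so each is used; only E can be 5, hence E = 5.
Among the 5 still-open variables, 24 fits only C (and all 5 values in {3, 13, 23, 24, 28} must be used), so C = 24.

24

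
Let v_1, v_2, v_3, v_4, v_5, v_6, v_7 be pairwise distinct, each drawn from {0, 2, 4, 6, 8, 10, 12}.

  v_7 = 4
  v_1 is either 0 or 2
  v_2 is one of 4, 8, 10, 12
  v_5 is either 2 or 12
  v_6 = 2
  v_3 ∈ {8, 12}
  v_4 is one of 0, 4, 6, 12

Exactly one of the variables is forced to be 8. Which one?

v_3

v_6 has just one choice, so v_6 = 2. Eliminate 2 elsewhere: v_1, v_5.
v_7's domain is down to {4}, so v_7 = 4. Strike 4 from v_2, v_4.
That leaves v_1 = 0. Eliminate 0 elsewhere: v_4.
That leaves v_5 = 12. Remove 12 from v_2, v_3, v_4.
So 8 goes to v_3.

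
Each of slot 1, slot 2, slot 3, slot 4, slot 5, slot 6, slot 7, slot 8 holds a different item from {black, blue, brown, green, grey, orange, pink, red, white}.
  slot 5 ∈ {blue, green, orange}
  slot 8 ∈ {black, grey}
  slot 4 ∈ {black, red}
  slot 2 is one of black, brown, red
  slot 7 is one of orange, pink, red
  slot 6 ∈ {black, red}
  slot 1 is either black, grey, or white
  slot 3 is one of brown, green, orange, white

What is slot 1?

white

slot 4 and slot 6 share exactly the 2 values {black, red}; by pigeonhole those values go to them, so strike black, red from slot 1, slot 2, slot 7, slot 8.
That leaves slot 2 = brown. Eliminate brown elsewhere: slot 3.
slot 8's domain is down to {grey}, so slot 8 = grey. So slot 1 can't be grey.
So slot 1 = white.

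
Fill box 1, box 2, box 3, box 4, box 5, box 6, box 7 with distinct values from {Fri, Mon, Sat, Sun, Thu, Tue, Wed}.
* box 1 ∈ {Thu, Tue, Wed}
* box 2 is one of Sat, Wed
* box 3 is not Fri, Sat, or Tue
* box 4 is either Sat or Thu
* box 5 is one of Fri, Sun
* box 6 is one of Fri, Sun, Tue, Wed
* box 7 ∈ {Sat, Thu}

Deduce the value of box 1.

Tue

The 7 variables together cover exactly {Fri, Mon, Sat, Sun, Thu, Tue, Wed} — 7 values for 7 variables — and Mon appears only in box 3's list, so box 3 = Mon.
box 4 and box 7 between them cover only {Sat, Thu} — a naked pair. Remove those values from box 1, box 2.
That leaves box 2 = Wed. Strike Wed from box 1, box 6.
So box 1 = Tue.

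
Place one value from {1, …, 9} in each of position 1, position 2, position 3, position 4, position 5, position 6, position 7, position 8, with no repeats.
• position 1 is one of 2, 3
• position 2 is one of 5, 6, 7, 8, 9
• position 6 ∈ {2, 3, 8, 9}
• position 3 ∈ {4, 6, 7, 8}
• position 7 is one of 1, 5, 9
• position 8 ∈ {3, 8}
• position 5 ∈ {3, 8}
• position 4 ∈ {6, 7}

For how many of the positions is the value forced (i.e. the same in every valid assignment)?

2

position 5 and position 8 share exactly the 2 values {3, 8}; by pigeonhole those values go to them, so strike 3, 8 from position 1, position 2, position 3, position 6.
position 1 has just one choice, so position 1 = 2. Remove 2 from position 6.
That leaves position 6 = 9. Remove 9 from position 2, position 7.
Determined: position 1=2, position 6=9. The other positions each still have more than one consistent value. That makes 2.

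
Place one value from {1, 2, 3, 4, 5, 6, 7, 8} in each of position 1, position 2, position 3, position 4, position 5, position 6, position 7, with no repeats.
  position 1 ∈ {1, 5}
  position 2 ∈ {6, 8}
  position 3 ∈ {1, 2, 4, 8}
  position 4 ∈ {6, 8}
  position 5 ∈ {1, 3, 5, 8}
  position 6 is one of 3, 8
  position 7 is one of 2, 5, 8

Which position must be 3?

The 7 variables together cover exactly {1, 2, 3, 4, 5, 6, 8} — 7 values for 7 variables — and 4 appears only in position 3's list, so position 3 = 4.
Among the 6 still-open variables, 2 fits only position 7 (and all 6 values in {1, 2, 3, 5, 6, 8} must be used), so position 7 = 2.
position 2 and position 4 between them cover only {6, 8} — a naked pair. Remove those values from position 5, position 6.
So 3 goes to position 6.

position 6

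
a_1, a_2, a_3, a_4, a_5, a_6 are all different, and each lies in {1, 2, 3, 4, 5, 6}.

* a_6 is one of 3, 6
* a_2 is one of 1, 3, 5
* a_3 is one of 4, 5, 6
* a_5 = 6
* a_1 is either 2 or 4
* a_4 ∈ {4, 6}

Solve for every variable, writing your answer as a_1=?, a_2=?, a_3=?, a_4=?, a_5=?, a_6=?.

a_5 has just one choice, so a_5 = 6. Remove 6 from a_3, a_4, a_6.
a_6 has just one choice, so a_6 = 3. So a_2 can't be 3.
That leaves a_4 = 4. Remove 4 from a_1, a_3.
a_1 has just one choice, so a_1 = 2.
a_3's domain is down to {5}, so a_3 = 5. Eliminate 5 elsewhere: a_2.
a_2 has just one choice, so a_2 = 1.

a_1=2, a_2=1, a_3=5, a_4=4, a_5=6, a_6=3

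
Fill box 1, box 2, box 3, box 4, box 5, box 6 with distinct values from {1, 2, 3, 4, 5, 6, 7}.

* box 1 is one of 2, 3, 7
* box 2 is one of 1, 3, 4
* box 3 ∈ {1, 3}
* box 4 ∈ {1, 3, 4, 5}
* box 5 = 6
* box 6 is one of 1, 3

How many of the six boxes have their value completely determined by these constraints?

box 5's domain is down to {6}, so box 5 = 6.
box 3 and box 6 between them cover only {1, 3} — a naked pair. Remove those values from box 1, box 2, box 4.
box 2 must be 4 (only option left). So box 4 can't be 4.
box 4's domain is down to {5}, so box 4 = 5.
Determined: box 2=4, box 4=5, box 5=6. The other boxes each still have more than one consistent value. That makes 3.

3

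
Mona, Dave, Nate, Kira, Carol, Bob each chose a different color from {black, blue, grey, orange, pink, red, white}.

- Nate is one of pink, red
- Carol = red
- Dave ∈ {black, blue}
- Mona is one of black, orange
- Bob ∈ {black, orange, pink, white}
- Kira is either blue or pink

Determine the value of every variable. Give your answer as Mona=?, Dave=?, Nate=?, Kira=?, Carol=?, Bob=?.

Carol's domain is down to {red}, so Carol = red. Remove red from Nate.
Nate has just one choice, so Nate = pink. So Kira, Bob can't be pink.
That leaves Kira = blue. Strike blue from Dave.
Dave has just one choice, so Dave = black. So Mona, Bob can't be black.
That leaves Mona = orange. Strike orange from Bob.
Bob has just one choice, so Bob = white.

Mona=orange, Dave=black, Nate=pink, Kira=blue, Carol=red, Bob=white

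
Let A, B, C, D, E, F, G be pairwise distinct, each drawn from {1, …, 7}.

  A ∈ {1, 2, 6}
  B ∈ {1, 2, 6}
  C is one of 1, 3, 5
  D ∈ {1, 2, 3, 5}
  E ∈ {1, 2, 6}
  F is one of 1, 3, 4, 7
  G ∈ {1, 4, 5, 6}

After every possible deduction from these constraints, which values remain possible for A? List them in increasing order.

1, 2, 6

The 7 variables draw from only 7 values {1, 2, 3, 4, 5, 6, 7}, so each is used; only F can be 7, hence F = 7.
Among the 6 still-open variables, 4 fits only G (and all 6 values in {1, 2, 3, 4, 5, 6} must be used), so G = 4.
A, B, E between them cover only {1, 2, 6} — a naked triple. Remove those values from C, D.
No further eliminations apply; A can still be any of 1, 2, 6.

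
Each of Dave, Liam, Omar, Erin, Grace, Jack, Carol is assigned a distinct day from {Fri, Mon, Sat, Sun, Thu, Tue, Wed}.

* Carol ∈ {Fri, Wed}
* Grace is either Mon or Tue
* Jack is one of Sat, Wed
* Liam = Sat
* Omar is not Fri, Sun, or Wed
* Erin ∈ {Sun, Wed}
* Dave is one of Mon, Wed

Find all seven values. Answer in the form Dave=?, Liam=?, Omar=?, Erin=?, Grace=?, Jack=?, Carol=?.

Liam has just one choice, so Liam = Sat. So Omar, Jack can't be Sat.
That leaves Jack = Wed. Strike Wed from Dave, Erin, Carol.
Carol has just one choice, so Carol = Fri.
That leaves Dave = Mon. So Omar, Grace can't be Mon.
That leaves Erin = Sun.
Grace must be Tue (only option left). So Omar can't be Tue.
Omar must be Thu (only option left).

Dave=Mon, Liam=Sat, Omar=Thu, Erin=Sun, Grace=Tue, Jack=Wed, Carol=Fri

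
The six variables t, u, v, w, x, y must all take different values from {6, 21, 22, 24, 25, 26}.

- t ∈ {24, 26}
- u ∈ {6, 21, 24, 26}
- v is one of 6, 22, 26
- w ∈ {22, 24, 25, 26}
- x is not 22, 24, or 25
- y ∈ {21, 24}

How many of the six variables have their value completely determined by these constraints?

The 6 variables together cover exactly {6, 21, 22, 24, 25, 26} — 6 values for 6 variables — and 25 appears only in w's list, so w = 25.
The 5 still-open variables draw from only 5 values {6, 21, 22, 24, 26}, so each is used; only v can be 22, hence v = 22.
Determined: v=22, w=25. The other variables each still have more than one consistent value. That makes 2.

2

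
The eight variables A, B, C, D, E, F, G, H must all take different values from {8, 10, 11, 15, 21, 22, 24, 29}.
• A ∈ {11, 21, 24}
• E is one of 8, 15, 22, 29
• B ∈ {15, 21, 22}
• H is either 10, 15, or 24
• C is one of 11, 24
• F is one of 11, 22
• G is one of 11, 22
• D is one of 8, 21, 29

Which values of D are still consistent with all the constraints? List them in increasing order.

The 8 variables draw from only 8 values {8, 10, 11, 15, 21, 22, 24, 29}, so each is used; only H can be 10, hence H = 10.
F and G between them cover only {11, 22} — a naked pair. Remove those values from A, B, C, E.
That leaves C = 24. So A can't be 24.
A must be 21 (only option left). Remove 21 from B, D.
B's domain is down to {15}, so B = 15. Eliminate 15 elsewhere: E.
No further eliminations apply; D can still be any of 8, 29.

8, 29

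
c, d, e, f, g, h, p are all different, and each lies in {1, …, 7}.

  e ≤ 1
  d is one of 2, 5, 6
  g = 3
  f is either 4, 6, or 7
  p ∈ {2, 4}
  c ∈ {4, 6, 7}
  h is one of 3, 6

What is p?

2

e must be 1 (only option left).
g must be 3 (only option left). Eliminate 3 elsewhere: h.
h must be 6 (only option left). So c, d, f can't be 6.
Among the 4 still-open variables, 5 fits only d (and all 4 values in {2, 4, 5, 7} must be used), so d = 5.
The 3 still-open variables draw from only 3 values {2, 4, 7}, so each is used; only p can be 2, hence p = 2.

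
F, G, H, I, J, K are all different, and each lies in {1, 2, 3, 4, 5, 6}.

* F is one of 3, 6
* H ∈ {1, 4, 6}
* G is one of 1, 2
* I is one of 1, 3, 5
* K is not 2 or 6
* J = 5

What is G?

J must be 5 (only option left). Eliminate 5 elsewhere: I, K.
The 5 still-open variables draw from only 5 values {1, 2, 3, 4, 6}, so each is used; only G can be 2, hence G = 2.

2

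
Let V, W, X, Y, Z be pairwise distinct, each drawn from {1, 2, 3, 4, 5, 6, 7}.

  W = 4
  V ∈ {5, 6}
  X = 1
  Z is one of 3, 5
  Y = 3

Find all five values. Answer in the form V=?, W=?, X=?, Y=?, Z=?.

V=6, W=4, X=1, Y=3, Z=5

W has just one choice, so W = 4.
X has just one choice, so X = 1.
Y's domain is down to {3}, so Y = 3. Strike 3 from Z.
That leaves Z = 5. Strike 5 from V.
V's domain is down to {6}, so V = 6.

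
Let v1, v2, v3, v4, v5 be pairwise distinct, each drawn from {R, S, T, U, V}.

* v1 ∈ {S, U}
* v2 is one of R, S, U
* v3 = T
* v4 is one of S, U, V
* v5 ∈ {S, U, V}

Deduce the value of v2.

R

v3's domain is down to {T}, so v3 = T.
Among the 4 still-open variables, R fits only v2 (and all 4 values in {R, S, U, V} must be used), so v2 = R.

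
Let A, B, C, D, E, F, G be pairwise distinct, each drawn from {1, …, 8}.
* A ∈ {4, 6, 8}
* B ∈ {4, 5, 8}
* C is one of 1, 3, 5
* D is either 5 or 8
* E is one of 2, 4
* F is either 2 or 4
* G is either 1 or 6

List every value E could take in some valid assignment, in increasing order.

2, 4

The 7 variables draw from only 7 values {1, 2, 3, 4, 5, 6, 8}, so each is used; only C can be 3, hence C = 3.
The 6 still-open variables draw from only 6 values {1, 2, 4, 5, 6, 8}, so each is used; only G can be 1, hence G = 1.
The 5 still-open variables draw from only 5 values {2, 4, 5, 6, 8}, so each is used; only A can be 6, hence A = 6.
The 2 variables E and F are confined to {2, 4}, which locks those values in; drop them from B.
No further eliminations apply; E can still be any of 2, 4.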